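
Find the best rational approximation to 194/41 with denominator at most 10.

33/7

Expand x = 194/41 as a continued fraction with the Euclidean algorithm:
  194 = 4*41 + 30, so a_0 = 4.
  41 = 1*30 + 11, so a_1 = 1.
  30 = 2*11 + 8, so a_2 = 2.
  11 = 1*8 + 3, so a_3 = 1.
  8 = 2*3 + 2, so a_4 = 2.
  3 = 1*2 + 1, so a_5 = 1.
  2 = 2*1 + 0, so a_6 = 2.
so x = [4; 1, 2, 1, 2, 1, 2].
Convergents (p_i = a_i*p_{i-1} + p_{i-2}, q_i = a_i*q_{i-1} + q_{i-2} with p_{-2}=0, p_{-1}=1, q_{-2}=1, q_{-1}=0), until the denominator exceeds 10:
  i=0: a_0=4, p_0 = 4*1 + 0 = 4, q_0 = 4*0 + 1 = 1.
  i=1: a_1=1, p_1 = 1*4 + 1 = 5, q_1 = 1*1 + 0 = 1.
  i=2: a_2=2, p_2 = 2*5 + 4 = 14, q_2 = 2*1 + 1 = 3.
  i=3: a_3=1, p_3 = 1*14 + 5 = 19, q_3 = 1*3 + 1 = 4.
  i=4: a_4=2, p_4 = 2*19 + 14 = 52, q_4 = 2*4 + 3 = 11.
q_4 = 11 > 10, so the last convergent with denominator <= 10 is p_3/q_3 = 19/4.
The closest fraction with denominator <= 10 is either p_3/q_3 or the intermediate fraction (k*p_3 + p_2)/(k*q_3 + q_2) with the largest k >= 1 whose denominator stays <= 10; these approach x as k grows, and every other convergent or intermediate fraction in range is farther away.
Largest k: floor((10 - q_2)/q_3) = floor((10 - 3)/4) = 1.
That gives (1*19 + 14)/(1*4 + 3) = 33/7.
Compare the errors: |x - 19/4| = |194*4 - 19*41|/(41*4) = 3/164, and |x - 33/7| = |194*7 - 33*41|/(41*7) = 5/287.
Cross-multiplying, 5*164 = 820 < 861 = 3*287, so 5/287 is smaller: the intermediate fraction 33/7 is closer to x than 19/4.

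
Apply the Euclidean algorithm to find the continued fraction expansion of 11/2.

Run the Euclidean algorithm on 11 and 2; the successive quotients are the partial quotients a_0, a_1, ... (each step inverts the fractional part left over by the previous one):
  11 = 5*2 + 1, so a_0 = 5.
  2 = 2*1 + 0, so a_1 = 2.
The remainder reaches 0 after 2 divisions, so the expansion has 2 partial quotients, read off in order.

[5; 2]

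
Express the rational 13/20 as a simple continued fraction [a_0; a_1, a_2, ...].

[0; 1, 1, 1, 6]

Run the Euclidean algorithm on 13 and 20; the successive quotients are the partial quotients a_0, a_1, ... (each step inverts the fractional part left over by the previous one):
  13 = 0*20 + 13, so a_0 = 0.
  20 = 1*13 + 7, so a_1 = 1.
  13 = 1*7 + 6, so a_2 = 1.
  7 = 1*6 + 1, so a_3 = 1.
  6 = 6*1 + 0, so a_4 = 6.
The remainder reaches 0 after 5 divisions, so the expansion has 5 partial quotients, read off in order.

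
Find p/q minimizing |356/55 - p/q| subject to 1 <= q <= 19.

Expand x = 356/55 as a continued fraction with the Euclidean algorithm:
  356 = 6*55 + 26, so a_0 = 6.
  55 = 2*26 + 3, so a_1 = 2.
  26 = 8*3 + 2, so a_2 = 8.
  3 = 1*2 + 1, so a_3 = 1.
  2 = 2*1 + 0, so a_4 = 2.
so x = [6; 2, 8, 1, 2].
Convergents (p_i = a_i*p_{i-1} + p_{i-2}, q_i = a_i*q_{i-1} + q_{i-2} with p_{-2}=0, p_{-1}=1, q_{-2}=1, q_{-1}=0), until the denominator exceeds 19:
  i=0: a_0=6, p_0 = 6*1 + 0 = 6, q_0 = 6*0 + 1 = 1.
  i=1: a_1=2, p_1 = 2*6 + 1 = 13, q_1 = 2*1 + 0 = 2.
  i=2: a_2=8, p_2 = 8*13 + 6 = 110, q_2 = 8*2 + 1 = 17.
  i=3: a_3=1, p_3 = 1*110 + 13 = 123, q_3 = 1*17 + 2 = 19.
  i=4: a_4=2, p_4 = 2*123 + 110 = 356, q_4 = 2*19 + 17 = 55.
q_4 = 55 > 19, so the last convergent with denominator <= 19 is p_3/q_3 = 123/19.
The closest fraction with denominator <= 19 is either p_3/q_3 or the intermediate fraction (k*p_3 + p_2)/(k*q_3 + q_2) with the largest k >= 1 whose denominator stays <= 19; these approach x as k grows, and every other convergent or intermediate fraction in range is farther away.
Largest k: floor((19 - q_2)/q_3) = floor((19 - 17)/19) = 0.
Since k = 0, no intermediate fraction beyond p_3/q_3 has denominator <= 19, so the convergent 123/19 is the closest (its error is |356*19 - 123*55|/(55*19) = 1/1045).

123/19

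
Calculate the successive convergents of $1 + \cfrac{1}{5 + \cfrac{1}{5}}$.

1/1, 6/5, 31/26

Using the convergent recurrence p_i = a_i*p_{i-1} + p_{i-2}, q_i = a_i*q_{i-1} + q_{i-2} with p_{-2}=0, p_{-1}=1, q_{-2}=1, q_{-1}=0:
  i=0: a_0=1, p_0 = 1*1 + 0 = 1, q_0 = 1*0 + 1 = 1.
  i=1: a_1=5, p_1 = 5*1 + 1 = 6, q_1 = 5*1 + 0 = 5.
  i=2: a_2=5, p_2 = 5*6 + 1 = 31, q_2 = 5*5 + 1 = 26.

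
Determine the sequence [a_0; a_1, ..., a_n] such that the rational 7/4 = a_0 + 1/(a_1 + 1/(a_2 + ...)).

[1; 1, 3]

Run the Euclidean algorithm on 7 and 4; the successive quotients are the partial quotients a_0, a_1, ... (each step inverts the fractional part left over by the previous one):
  7 = 1*4 + 3, so a_0 = 1.
  4 = 1*3 + 1, so a_1 = 1.
  3 = 3*1 + 0, so a_2 = 3.
The remainder reaches 0 after 3 divisions, so the expansion has 3 partial quotients, read off in order.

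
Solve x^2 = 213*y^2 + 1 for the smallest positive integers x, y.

First expand sqrt(213) as a continued fraction. With x_i = (sqrt(213) + m_i)/d_i and (m_0, d_0) = (0, 1): a_0 = floor(sqrt(213)) = 14, since 14^2 = 196 <= 213 < 225 = 15^2.
Iterate m_{i+1} = d_i*a_i - m_i, d_{i+1} = (213 - m_{i+1}^2)/d_i, a_{i+1} = floor((a_0 + m_{i+1})/d_{i+1}):
  m_1 = 1*14 - 0 = 14, d_1 = (213 - 14^2)/1 = 17/1 = 17, a_1 = floor((14 + 14)/17) = 1.
  m_2 = 17*1 - 14 = 3, d_2 = (213 - 3^2)/17 = 204/17 = 12, a_2 = floor((14 + 3)/12) = 1.
  m_3 = 12*1 - 3 = 9, d_3 = (213 - 9^2)/12 = 132/12 = 11, a_3 = floor((14 + 9)/11) = 2.
  m_4 = 11*2 - 9 = 13, d_4 = (213 - 13^2)/11 = 44/11 = 4, a_4 = floor((14 + 13)/4) = 6.
  m_5 = 4*6 - 13 = 11, d_5 = (213 - 11^2)/4 = 92/4 = 23, a_5 = floor((14 + 11)/23) = 1.
  m_6 = 23*1 - 11 = 12, d_6 = (213 - 12^2)/23 = 69/23 = 3, a_6 = floor((14 + 12)/3) = 8.
  m_7 = 3*8 - 12 = 12, d_7 = (213 - 12^2)/3 = 69/3 = 23, a_7 = floor((14 + 12)/23) = 1.
  m_8 = 23*1 - 12 = 11, d_8 = (213 - 11^2)/23 = 92/23 = 4, a_8 = floor((14 + 11)/4) = 6.
  m_9 = 4*6 - 11 = 13, d_9 = (213 - 13^2)/4 = 44/4 = 11, a_9 = floor((14 + 13)/11) = 2.
  m_10 = 11*2 - 13 = 9, d_10 = (213 - 9^2)/11 = 132/11 = 12, a_10 = floor((14 + 9)/12) = 1.
  m_11 = 12*1 - 9 = 3, d_11 = (213 - 3^2)/12 = 204/12 = 17, a_11 = floor((14 + 3)/17) = 1.
  m_12 = 17*1 - 3 = 14, d_12 = (213 - 14^2)/17 = 17/17 = 1, a_12 = floor((14 + 14)/1) = 28.
  m_13 = 1*28 - 14 = 14, d_13 = (213 - 14^2)/1 = 17/1 = 17: (m_13, d_13) = (m_1, d_1) = (14, 17), so from here the quotients repeat a_1, ..., a_12; the period length is 12.
So sqrt(213) = [14; (1, 1, 2, 6, 1, 8, 1, 6, 2, 1, 1, 28)] with period length k = 12.
k is even, so the fundamental solution of x^2 - 213y^2 = 1 is (p_{k-1}, q_{k-1}) = (p_11, q_11); compute convergents through index 11.
Convergents (p_i = a_i*p_{i-1} + p_{i-2}, q_i = a_i*q_{i-1} + q_{i-2} with p_{-2}=0, p_{-1}=1, q_{-2}=1, q_{-1}=0):
  i=0: a_0=14, p_0 = 14*1 + 0 = 14, q_0 = 14*0 + 1 = 1.
  i=1: a_1=1, p_1 = 1*14 + 1 = 15, q_1 = 1*1 + 0 = 1.
  i=2: a_2=1, p_2 = 1*15 + 14 = 29, q_2 = 1*1 + 1 = 2.
  i=3: a_3=2, p_3 = 2*29 + 15 = 73, q_3 = 2*2 + 1 = 5.
  i=4: a_4=6, p_4 = 6*73 + 29 = 467, q_4 = 6*5 + 2 = 32.
  i=5: a_5=1, p_5 = 1*467 + 73 = 540, q_5 = 1*32 + 5 = 37.
  i=6: a_6=8, p_6 = 8*540 + 467 = 4787, q_6 = 8*37 + 32 = 328.
  i=7: a_7=1, p_7 = 1*4787 + 540 = 5327, q_7 = 1*328 + 37 = 365.
  i=8: a_8=6, p_8 = 6*5327 + 4787 = 36749, q_8 = 6*365 + 328 = 2518.
  i=9: a_9=2, p_9 = 2*36749 + 5327 = 78825, q_9 = 2*2518 + 365 = 5401.
  i=10: a_10=1, p_10 = 1*78825 + 36749 = 115574, q_10 = 1*5401 + 2518 = 7919.
  i=11: a_11=1, p_11 = 1*115574 + 78825 = 194399, q_11 = 1*7919 + 5401 = 13320.
Check: 194399^2 - 213*13320^2 = 37790971201 - 37790971200 = 1, so (x, y) = (194399, 13320) solves the equation, and by the theorem it is the least positive solution.

(x, y) = (194399, 13320)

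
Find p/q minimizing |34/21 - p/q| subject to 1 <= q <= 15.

Expand x = 34/21 as a continued fraction with the Euclidean algorithm:
  34 = 1*21 + 13, so a_0 = 1.
  21 = 1*13 + 8, so a_1 = 1.
  13 = 1*8 + 5, so a_2 = 1.
  8 = 1*5 + 3, so a_3 = 1.
  5 = 1*3 + 2, so a_4 = 1.
  3 = 1*2 + 1, so a_5 = 1.
  2 = 2*1 + 0, so a_6 = 2.
so x = [1; 1, 1, 1, 1, 1, 2].
Convergents (p_i = a_i*p_{i-1} + p_{i-2}, q_i = a_i*q_{i-1} + q_{i-2} with p_{-2}=0, p_{-1}=1, q_{-2}=1, q_{-1}=0), until the denominator exceeds 15:
  i=0: a_0=1, p_0 = 1*1 + 0 = 1, q_0 = 1*0 + 1 = 1.
  i=1: a_1=1, p_1 = 1*1 + 1 = 2, q_1 = 1*1 + 0 = 1.
  i=2: a_2=1, p_2 = 1*2 + 1 = 3, q_2 = 1*1 + 1 = 2.
  i=3: a_3=1, p_3 = 1*3 + 2 = 5, q_3 = 1*2 + 1 = 3.
  i=4: a_4=1, p_4 = 1*5 + 3 = 8, q_4 = 1*3 + 2 = 5.
  i=5: a_5=1, p_5 = 1*8 + 5 = 13, q_5 = 1*5 + 3 = 8.
  i=6: a_6=2, p_6 = 2*13 + 8 = 34, q_6 = 2*8 + 5 = 21.
q_6 = 21 > 15, so the last convergent with denominator <= 15 is p_5/q_5 = 13/8.
The closest fraction with denominator <= 15 is either p_5/q_5 or the intermediate fraction (k*p_5 + p_4)/(k*q_5 + q_4) with the largest k >= 1 whose denominator stays <= 15; these approach x as k grows, and every other convergent or intermediate fraction in range is farther away.
Largest k: floor((15 - q_4)/q_5) = floor((15 - 5)/8) = 1.
That gives (1*13 + 8)/(1*8 + 5) = 21/13.
Compare the errors: |x - 13/8| = |34*8 - 13*21|/(21*8) = 1/168, and |x - 21/13| = |34*13 - 21*21|/(21*13) = 1/273.
Cross-multiplying, 1*168 = 168 < 273 = 1*273, so 1/273 is smaller: the intermediate fraction 21/13 is closer to x than 13/8.

21/13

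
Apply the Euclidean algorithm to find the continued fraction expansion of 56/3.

[18; 1, 2]

Run the Euclidean algorithm on 56 and 3; the successive quotients are the partial quotients a_0, a_1, ... (each step inverts the fractional part left over by the previous one):
  56 = 18*3 + 2, so a_0 = 18.
  3 = 1*2 + 1, so a_1 = 1.
  2 = 2*1 + 0, so a_2 = 2.
The remainder reaches 0 after 3 divisions, so the expansion has 3 partial quotients, read off in order.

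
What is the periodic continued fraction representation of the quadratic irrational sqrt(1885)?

[43; (2, 2, 2, 86)]

Write x_i = (sqrt(1885) + m_i)/d_i with (m_0, d_0) = (0, 1). a_0 = floor(sqrt(1885)) = 43, since 43^2 = 1849 <= 1885 < 1936 = 44^2.
Iterate m_{i+1} = d_i*a_i - m_i, d_{i+1} = (1885 - m_{i+1}^2)/d_i, a_{i+1} = floor((a_0 + m_{i+1})/d_{i+1}):
  m_1 = 1*43 - 0 = 43, d_1 = (1885 - 43^2)/1 = 36/1 = 36, a_1 = floor((43 + 43)/36) = 2.
  m_2 = 36*2 - 43 = 29, d_2 = (1885 - 29^2)/36 = 1044/36 = 29, a_2 = floor((43 + 29)/29) = 2.
  m_3 = 29*2 - 29 = 29, d_3 = (1885 - 29^2)/29 = 1044/29 = 36, a_3 = floor((43 + 29)/36) = 2.
  m_4 = 36*2 - 29 = 43, d_4 = (1885 - 43^2)/36 = 36/36 = 1, a_4 = floor((43 + 43)/1) = 86.
  m_5 = 1*86 - 43 = 43, d_5 = (1885 - 43^2)/1 = 36/1 = 36: (m_5, d_5) = (m_1, d_1) = (43, 36), so from here the quotients repeat a_1, ..., a_4; the period length is 4.
Hence the expansion of sqrt(1885) is a_0 = 43 followed by the repeating block 2, 2, 2, 86 (period 4).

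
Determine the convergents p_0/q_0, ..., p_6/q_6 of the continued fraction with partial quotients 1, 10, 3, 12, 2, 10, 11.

1/1, 11/10, 34/31, 419/382, 872/795, 9139/8332, 101401/92447

Using the convergent recurrence p_i = a_i*p_{i-1} + p_{i-2}, q_i = a_i*q_{i-1} + q_{i-2} with p_{-2}=0, p_{-1}=1, q_{-2}=1, q_{-1}=0:
  i=0: a_0=1, p_0 = 1*1 + 0 = 1, q_0 = 1*0 + 1 = 1.
  i=1: a_1=10, p_1 = 10*1 + 1 = 11, q_1 = 10*1 + 0 = 10.
  i=2: a_2=3, p_2 = 3*11 + 1 = 34, q_2 = 3*10 + 1 = 31.
  i=3: a_3=12, p_3 = 12*34 + 11 = 419, q_3 = 12*31 + 10 = 382.
  i=4: a_4=2, p_4 = 2*419 + 34 = 872, q_4 = 2*382 + 31 = 795.
  i=5: a_5=10, p_5 = 10*872 + 419 = 9139, q_5 = 10*795 + 382 = 8332.
  i=6: a_6=11, p_6 = 11*9139 + 872 = 101401, q_6 = 11*8332 + 795 = 92447.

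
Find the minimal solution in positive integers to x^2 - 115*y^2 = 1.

First expand sqrt(115) as a continued fraction. With x_i = (sqrt(115) + m_i)/d_i and (m_0, d_0) = (0, 1): a_0 = floor(sqrt(115)) = 10, since 10^2 = 100 <= 115 < 121 = 11^2.
Iterate m_{i+1} = d_i*a_i - m_i, d_{i+1} = (115 - m_{i+1}^2)/d_i, a_{i+1} = floor((a_0 + m_{i+1})/d_{i+1}):
  m_1 = 1*10 - 0 = 10, d_1 = (115 - 10^2)/1 = 15/1 = 15, a_1 = floor((10 + 10)/15) = 1.
  m_2 = 15*1 - 10 = 5, d_2 = (115 - 5^2)/15 = 90/15 = 6, a_2 = floor((10 + 5)/6) = 2.
  m_3 = 6*2 - 5 = 7, d_3 = (115 - 7^2)/6 = 66/6 = 11, a_3 = floor((10 + 7)/11) = 1.
  m_4 = 11*1 - 7 = 4, d_4 = (115 - 4^2)/11 = 99/11 = 9, a_4 = floor((10 + 4)/9) = 1.
  m_5 = 9*1 - 4 = 5, d_5 = (115 - 5^2)/9 = 90/9 = 10, a_5 = floor((10 + 5)/10) = 1.
  m_6 = 10*1 - 5 = 5, d_6 = (115 - 5^2)/10 = 90/10 = 9, a_6 = floor((10 + 5)/9) = 1.
  m_7 = 9*1 - 5 = 4, d_7 = (115 - 4^2)/9 = 99/9 = 11, a_7 = floor((10 + 4)/11) = 1.
  m_8 = 11*1 - 4 = 7, d_8 = (115 - 7^2)/11 = 66/11 = 6, a_8 = floor((10 + 7)/6) = 2.
  m_9 = 6*2 - 7 = 5, d_9 = (115 - 5^2)/6 = 90/6 = 15, a_9 = floor((10 + 5)/15) = 1.
  m_10 = 15*1 - 5 = 10, d_10 = (115 - 10^2)/15 = 15/15 = 1, a_10 = floor((10 + 10)/1) = 20.
  m_11 = 1*20 - 10 = 10, d_11 = (115 - 10^2)/1 = 15/1 = 15: (m_11, d_11) = (m_1, d_1) = (10, 15), so from here the quotients repeat a_1, ..., a_10; the period length is 10.
So sqrt(115) = [10; (1, 2, 1, 1, 1, 1, 1, 2, 1, 20)] with period length k = 10.
k is even, so the fundamental solution of x^2 - 115y^2 = 1 is (p_{k-1}, q_{k-1}) = (p_9, q_9); compute convergents through index 9.
Convergents (p_i = a_i*p_{i-1} + p_{i-2}, q_i = a_i*q_{i-1} + q_{i-2} with p_{-2}=0, p_{-1}=1, q_{-2}=1, q_{-1}=0):
  i=0: a_0=10, p_0 = 10*1 + 0 = 10, q_0 = 10*0 + 1 = 1.
  i=1: a_1=1, p_1 = 1*10 + 1 = 11, q_1 = 1*1 + 0 = 1.
  i=2: a_2=2, p_2 = 2*11 + 10 = 32, q_2 = 2*1 + 1 = 3.
  i=3: a_3=1, p_3 = 1*32 + 11 = 43, q_3 = 1*3 + 1 = 4.
  i=4: a_4=1, p_4 = 1*43 + 32 = 75, q_4 = 1*4 + 3 = 7.
  i=5: a_5=1, p_5 = 1*75 + 43 = 118, q_5 = 1*7 + 4 = 11.
  i=6: a_6=1, p_6 = 1*118 + 75 = 193, q_6 = 1*11 + 7 = 18.
  i=7: a_7=1, p_7 = 1*193 + 118 = 311, q_7 = 1*18 + 11 = 29.
  i=8: a_8=2, p_8 = 2*311 + 193 = 815, q_8 = 2*29 + 18 = 76.
  i=9: a_9=1, p_9 = 1*815 + 311 = 1126, q_9 = 1*76 + 29 = 105.
Check: 1126^2 - 115*105^2 = 1267876 - 1267875 = 1, so (x, y) = (1126, 105) solves the equation, and by the theorem it is the least positive solution.

(x, y) = (1126, 105)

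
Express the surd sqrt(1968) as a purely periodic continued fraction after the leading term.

[44; (2, 1, 3, 5, 3, 1, 2, 88)]

Write x_i = (sqrt(1968) + m_i)/d_i with (m_0, d_0) = (0, 1). a_0 = floor(sqrt(1968)) = 44, since 44^2 = 1936 <= 1968 < 2025 = 45^2.
Iterate m_{i+1} = d_i*a_i - m_i, d_{i+1} = (1968 - m_{i+1}^2)/d_i, a_{i+1} = floor((a_0 + m_{i+1})/d_{i+1}):
  m_1 = 1*44 - 0 = 44, d_1 = (1968 - 44^2)/1 = 32/1 = 32, a_1 = floor((44 + 44)/32) = 2.
  m_2 = 32*2 - 44 = 20, d_2 = (1968 - 20^2)/32 = 1568/32 = 49, a_2 = floor((44 + 20)/49) = 1.
  m_3 = 49*1 - 20 = 29, d_3 = (1968 - 29^2)/49 = 1127/49 = 23, a_3 = floor((44 + 29)/23) = 3.
  m_4 = 23*3 - 29 = 40, d_4 = (1968 - 40^2)/23 = 368/23 = 16, a_4 = floor((44 + 40)/16) = 5.
  m_5 = 16*5 - 40 = 40, d_5 = (1968 - 40^2)/16 = 368/16 = 23, a_5 = floor((44 + 40)/23) = 3.
  m_6 = 23*3 - 40 = 29, d_6 = (1968 - 29^2)/23 = 1127/23 = 49, a_6 = floor((44 + 29)/49) = 1.
  m_7 = 49*1 - 29 = 20, d_7 = (1968 - 20^2)/49 = 1568/49 = 32, a_7 = floor((44 + 20)/32) = 2.
  m_8 = 32*2 - 20 = 44, d_8 = (1968 - 44^2)/32 = 32/32 = 1, a_8 = floor((44 + 44)/1) = 88.
  m_9 = 1*88 - 44 = 44, d_9 = (1968 - 44^2)/1 = 32/1 = 32: (m_9, d_9) = (m_1, d_1) = (44, 32), so from here the quotients repeat a_1, ..., a_8; the period length is 8.
Hence the expansion of sqrt(1968) is a_0 = 44 followed by the repeating block 2, 1, 3, 5, 3, 1, 2, 88 (period 8).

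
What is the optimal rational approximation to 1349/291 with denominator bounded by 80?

Expand x = 1349/291 as a continued fraction with the Euclidean algorithm:
  1349 = 4*291 + 185, so a_0 = 4.
  291 = 1*185 + 106, so a_1 = 1.
  185 = 1*106 + 79, so a_2 = 1.
  106 = 1*79 + 27, so a_3 = 1.
  79 = 2*27 + 25, so a_4 = 2.
  27 = 1*25 + 2, so a_5 = 1.
  25 = 12*2 + 1, so a_6 = 12.
  2 = 2*1 + 0, so a_7 = 2.
so x = [4; 1, 1, 1, 2, 1, 12, 2].
Convergents (p_i = a_i*p_{i-1} + p_{i-2}, q_i = a_i*q_{i-1} + q_{i-2} with p_{-2}=0, p_{-1}=1, q_{-2}=1, q_{-1}=0), until the denominator exceeds 80:
  i=0: a_0=4, p_0 = 4*1 + 0 = 4, q_0 = 4*0 + 1 = 1.
  i=1: a_1=1, p_1 = 1*4 + 1 = 5, q_1 = 1*1 + 0 = 1.
  i=2: a_2=1, p_2 = 1*5 + 4 = 9, q_2 = 1*1 + 1 = 2.
  i=3: a_3=1, p_3 = 1*9 + 5 = 14, q_3 = 1*2 + 1 = 3.
  i=4: a_4=2, p_4 = 2*14 + 9 = 37, q_4 = 2*3 + 2 = 8.
  i=5: a_5=1, p_5 = 1*37 + 14 = 51, q_5 = 1*8 + 3 = 11.
  i=6: a_6=12, p_6 = 12*51 + 37 = 649, q_6 = 12*11 + 8 = 140.
q_6 = 140 > 80, so the last convergent with denominator <= 80 is p_5/q_5 = 51/11.
The closest fraction with denominator <= 80 is either p_5/q_5 or the intermediate fraction (k*p_5 + p_4)/(k*q_5 + q_4) with the largest k >= 1 whose denominator stays <= 80; these approach x as k grows, and every other convergent or intermediate fraction in range is farther away.
Largest k: floor((80 - q_4)/q_5) = floor((80 - 8)/11) = 6.
That gives (6*51 + 37)/(6*11 + 8) = 343/74.
Compare the errors: |x - 51/11| = |1349*11 - 51*291|/(291*11) = 2/3201, and |x - 343/74| = |1349*74 - 343*291|/(291*74) = 13/21534.
Cross-multiplying, 13*3201 = 41613 < 43068 = 2*21534, so 13/21534 is smaller: the intermediate fraction 343/74 is closer to x than 51/11.

343/74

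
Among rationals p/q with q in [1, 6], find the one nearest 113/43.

Expand x = 113/43 as a continued fraction with the Euclidean algorithm:
  113 = 2*43 + 27, so a_0 = 2.
  43 = 1*27 + 16, so a_1 = 1.
  27 = 1*16 + 11, so a_2 = 1.
  16 = 1*11 + 5, so a_3 = 1.
  11 = 2*5 + 1, so a_4 = 2.
  5 = 5*1 + 0, so a_5 = 5.
so x = [2; 1, 1, 1, 2, 5].
Convergents (p_i = a_i*p_{i-1} + p_{i-2}, q_i = a_i*q_{i-1} + q_{i-2} with p_{-2}=0, p_{-1}=1, q_{-2}=1, q_{-1}=0), until the denominator exceeds 6:
  i=0: a_0=2, p_0 = 2*1 + 0 = 2, q_0 = 2*0 + 1 = 1.
  i=1: a_1=1, p_1 = 1*2 + 1 = 3, q_1 = 1*1 + 0 = 1.
  i=2: a_2=1, p_2 = 1*3 + 2 = 5, q_2 = 1*1 + 1 = 2.
  i=3: a_3=1, p_3 = 1*5 + 3 = 8, q_3 = 1*2 + 1 = 3.
  i=4: a_4=2, p_4 = 2*8 + 5 = 21, q_4 = 2*3 + 2 = 8.
q_4 = 8 > 6, so the last convergent with denominator <= 6 is p_3/q_3 = 8/3.
The closest fraction with denominator <= 6 is either p_3/q_3 or the intermediate fraction (k*p_3 + p_2)/(k*q_3 + q_2) with the largest k >= 1 whose denominator stays <= 6; these approach x as k grows, and every other convergent or intermediate fraction in range is farther away.
Largest k: floor((6 - q_2)/q_3) = floor((6 - 2)/3) = 1.
That gives (1*8 + 5)/(1*3 + 2) = 13/5.
Compare the errors: |x - 8/3| = |113*3 - 8*43|/(43*3) = 5/129, and |x - 13/5| = |113*5 - 13*43|/(43*5) = 6/215.
Cross-multiplying, 6*129 = 774 < 1075 = 5*215, so 6/215 is smaller: the intermediate fraction 13/5 is closer to x than 8/3.

13/5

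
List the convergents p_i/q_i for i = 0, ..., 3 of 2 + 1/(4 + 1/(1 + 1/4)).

2/1, 9/4, 11/5, 53/24

Using the convergent recurrence p_i = a_i*p_{i-1} + p_{i-2}, q_i = a_i*q_{i-1} + q_{i-2} with p_{-2}=0, p_{-1}=1, q_{-2}=1, q_{-1}=0:
  i=0: a_0=2, p_0 = 2*1 + 0 = 2, q_0 = 2*0 + 1 = 1.
  i=1: a_1=4, p_1 = 4*2 + 1 = 9, q_1 = 4*1 + 0 = 4.
  i=2: a_2=1, p_2 = 1*9 + 2 = 11, q_2 = 1*4 + 1 = 5.
  i=3: a_3=4, p_3 = 4*11 + 9 = 53, q_3 = 4*5 + 4 = 24.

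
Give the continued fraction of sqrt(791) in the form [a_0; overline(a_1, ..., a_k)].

Write x_i = (sqrt(791) + m_i)/d_i with (m_0, d_0) = (0, 1). a_0 = floor(sqrt(791)) = 28, since 28^2 = 784 <= 791 < 841 = 29^2.
Iterate m_{i+1} = d_i*a_i - m_i, d_{i+1} = (791 - m_{i+1}^2)/d_i, a_{i+1} = floor((a_0 + m_{i+1})/d_{i+1}):
  m_1 = 1*28 - 0 = 28, d_1 = (791 - 28^2)/1 = 7/1 = 7, a_1 = floor((28 + 28)/7) = 8.
  m_2 = 7*8 - 28 = 28, d_2 = (791 - 28^2)/7 = 7/7 = 1, a_2 = floor((28 + 28)/1) = 56.
  m_3 = 1*56 - 28 = 28, d_3 = (791 - 28^2)/1 = 7/1 = 7: (m_3, d_3) = (m_1, d_1) = (28, 7), so from here the quotients repeat a_1, a_2; the period length is 2.
Hence the expansion of sqrt(791) is a_0 = 28 followed by the repeating block 8, 56 (period 2).

[28; overline(8, 56)]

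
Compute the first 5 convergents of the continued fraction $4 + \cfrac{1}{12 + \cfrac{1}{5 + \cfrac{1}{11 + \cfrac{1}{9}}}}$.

4/1, 49/12, 249/61, 2788/683, 25341/6208

Using the convergent recurrence p_i = a_i*p_{i-1} + p_{i-2}, q_i = a_i*q_{i-1} + q_{i-2} with p_{-2}=0, p_{-1}=1, q_{-2}=1, q_{-1}=0:
  i=0: a_0=4, p_0 = 4*1 + 0 = 4, q_0 = 4*0 + 1 = 1.
  i=1: a_1=12, p_1 = 12*4 + 1 = 49, q_1 = 12*1 + 0 = 12.
  i=2: a_2=5, p_2 = 5*49 + 4 = 249, q_2 = 5*12 + 1 = 61.
  i=3: a_3=11, p_3 = 11*249 + 49 = 2788, q_3 = 11*61 + 12 = 683.
  i=4: a_4=9, p_4 = 9*2788 + 249 = 25341, q_4 = 9*683 + 61 = 6208.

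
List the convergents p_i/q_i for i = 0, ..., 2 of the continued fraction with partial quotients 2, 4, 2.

2/1, 9/4, 20/9

Using the convergent recurrence p_i = a_i*p_{i-1} + p_{i-2}, q_i = a_i*q_{i-1} + q_{i-2} with p_{-2}=0, p_{-1}=1, q_{-2}=1, q_{-1}=0:
  i=0: a_0=2, p_0 = 2*1 + 0 = 2, q_0 = 2*0 + 1 = 1.
  i=1: a_1=4, p_1 = 4*2 + 1 = 9, q_1 = 4*1 + 0 = 4.
  i=2: a_2=2, p_2 = 2*9 + 2 = 20, q_2 = 2*4 + 1 = 9.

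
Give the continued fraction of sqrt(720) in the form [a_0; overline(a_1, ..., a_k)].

[26; overline(1, 4, 1, 52)]

Write x_i = (sqrt(720) + m_i)/d_i with (m_0, d_0) = (0, 1). a_0 = floor(sqrt(720)) = 26, since 26^2 = 676 <= 720 < 729 = 27^2.
Iterate m_{i+1} = d_i*a_i - m_i, d_{i+1} = (720 - m_{i+1}^2)/d_i, a_{i+1} = floor((a_0 + m_{i+1})/d_{i+1}):
  m_1 = 1*26 - 0 = 26, d_1 = (720 - 26^2)/1 = 44/1 = 44, a_1 = floor((26 + 26)/44) = 1.
  m_2 = 44*1 - 26 = 18, d_2 = (720 - 18^2)/44 = 396/44 = 9, a_2 = floor((26 + 18)/9) = 4.
  m_3 = 9*4 - 18 = 18, d_3 = (720 - 18^2)/9 = 396/9 = 44, a_3 = floor((26 + 18)/44) = 1.
  m_4 = 44*1 - 18 = 26, d_4 = (720 - 26^2)/44 = 44/44 = 1, a_4 = floor((26 + 26)/1) = 52.
  m_5 = 1*52 - 26 = 26, d_5 = (720 - 26^2)/1 = 44/1 = 44: (m_5, d_5) = (m_1, d_1) = (26, 44), so from here the quotients repeat a_1, ..., a_4; the period length is 4.
Hence the expansion of sqrt(720) is a_0 = 26 followed by the repeating block 1, 4, 1, 52 (period 4).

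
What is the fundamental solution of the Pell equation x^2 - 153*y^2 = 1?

First expand sqrt(153) as a continued fraction. With x_i = (sqrt(153) + m_i)/d_i and (m_0, d_0) = (0, 1): a_0 = floor(sqrt(153)) = 12, since 12^2 = 144 <= 153 < 169 = 13^2.
Iterate m_{i+1} = d_i*a_i - m_i, d_{i+1} = (153 - m_{i+1}^2)/d_i, a_{i+1} = floor((a_0 + m_{i+1})/d_{i+1}):
  m_1 = 1*12 - 0 = 12, d_1 = (153 - 12^2)/1 = 9/1 = 9, a_1 = floor((12 + 12)/9) = 2.
  m_2 = 9*2 - 12 = 6, d_2 = (153 - 6^2)/9 = 117/9 = 13, a_2 = floor((12 + 6)/13) = 1.
  m_3 = 13*1 - 6 = 7, d_3 = (153 - 7^2)/13 = 104/13 = 8, a_3 = floor((12 + 7)/8) = 2.
  m_4 = 8*2 - 7 = 9, d_4 = (153 - 9^2)/8 = 72/8 = 9, a_4 = floor((12 + 9)/9) = 2.
  m_5 = 9*2 - 9 = 9, d_5 = (153 - 9^2)/9 = 72/9 = 8, a_5 = floor((12 + 9)/8) = 2.
  m_6 = 8*2 - 9 = 7, d_6 = (153 - 7^2)/8 = 104/8 = 13, a_6 = floor((12 + 7)/13) = 1.
  m_7 = 13*1 - 7 = 6, d_7 = (153 - 6^2)/13 = 117/13 = 9, a_7 = floor((12 + 6)/9) = 2.
  m_8 = 9*2 - 6 = 12, d_8 = (153 - 12^2)/9 = 9/9 = 1, a_8 = floor((12 + 12)/1) = 24.
  m_9 = 1*24 - 12 = 12, d_9 = (153 - 12^2)/1 = 9/1 = 9: (m_9, d_9) = (m_1, d_1) = (12, 9), so from here the quotients repeat a_1, ..., a_8; the period length is 8.
So sqrt(153) = [12; (2, 1, 2, 2, 2, 1, 2, 24)] with period length k = 8.
k is even, so the fundamental solution of x^2 - 153y^2 = 1 is (p_{k-1}, q_{k-1}) = (p_7, q_7); compute convergents through index 7.
Convergents (p_i = a_i*p_{i-1} + p_{i-2}, q_i = a_i*q_{i-1} + q_{i-2} with p_{-2}=0, p_{-1}=1, q_{-2}=1, q_{-1}=0):
  i=0: a_0=12, p_0 = 12*1 + 0 = 12, q_0 = 12*0 + 1 = 1.
  i=1: a_1=2, p_1 = 2*12 + 1 = 25, q_1 = 2*1 + 0 = 2.
  i=2: a_2=1, p_2 = 1*25 + 12 = 37, q_2 = 1*2 + 1 = 3.
  i=3: a_3=2, p_3 = 2*37 + 25 = 99, q_3 = 2*3 + 2 = 8.
  i=4: a_4=2, p_4 = 2*99 + 37 = 235, q_4 = 2*8 + 3 = 19.
  i=5: a_5=2, p_5 = 2*235 + 99 = 569, q_5 = 2*19 + 8 = 46.
  i=6: a_6=1, p_6 = 1*569 + 235 = 804, q_6 = 1*46 + 19 = 65.
  i=7: a_7=2, p_7 = 2*804 + 569 = 2177, q_7 = 2*65 + 46 = 176.
Check: 2177^2 - 153*176^2 = 4739329 - 4739328 = 1, so (x, y) = (2177, 176) solves the equation, and by the theorem it is the least positive solution.

(x, y) = (2177, 176)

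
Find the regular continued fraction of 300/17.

[17; 1, 1, 1, 5]

Run the Euclidean algorithm on 300 and 17; the successive quotients are the partial quotients a_0, a_1, ... (each step inverts the fractional part left over by the previous one):
  300 = 17*17 + 11, so a_0 = 17.
  17 = 1*11 + 6, so a_1 = 1.
  11 = 1*6 + 5, so a_2 = 1.
  6 = 1*5 + 1, so a_3 = 1.
  5 = 5*1 + 0, so a_4 = 5.
The remainder reaches 0 after 5 divisions, so the expansion has 5 partial quotients, read off in order.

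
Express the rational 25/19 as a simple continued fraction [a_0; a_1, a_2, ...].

[1; 3, 6]

Run the Euclidean algorithm on 25 and 19; the successive quotients are the partial quotients a_0, a_1, ... (each step inverts the fractional part left over by the previous one):
  25 = 1*19 + 6, so a_0 = 1.
  19 = 3*6 + 1, so a_1 = 3.
  6 = 6*1 + 0, so a_2 = 6.
The remainder reaches 0 after 3 divisions, so the expansion has 3 partial quotients, read off in order.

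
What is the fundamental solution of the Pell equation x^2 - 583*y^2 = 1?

(x, y) = (8429543, 349116)

First expand sqrt(583) as a continued fraction. With x_i = (sqrt(583) + m_i)/d_i and (m_0, d_0) = (0, 1): a_0 = floor(sqrt(583)) = 24, since 24^2 = 576 <= 583 < 625 = 25^2.
Iterate m_{i+1} = d_i*a_i - m_i, d_{i+1} = (583 - m_{i+1}^2)/d_i, a_{i+1} = floor((a_0 + m_{i+1})/d_{i+1}):
  m_1 = 1*24 - 0 = 24, d_1 = (583 - 24^2)/1 = 7/1 = 7, a_1 = floor((24 + 24)/7) = 6.
  m_2 = 7*6 - 24 = 18, d_2 = (583 - 18^2)/7 = 259/7 = 37, a_2 = floor((24 + 18)/37) = 1.
  m_3 = 37*1 - 18 = 19, d_3 = (583 - 19^2)/37 = 222/37 = 6, a_3 = floor((24 + 19)/6) = 7.
  m_4 = 6*7 - 19 = 23, d_4 = (583 - 23^2)/6 = 54/6 = 9, a_4 = floor((24 + 23)/9) = 5.
  m_5 = 9*5 - 23 = 22, d_5 = (583 - 22^2)/9 = 99/9 = 11, a_5 = floor((24 + 22)/11) = 4.
  m_6 = 11*4 - 22 = 22, d_6 = (583 - 22^2)/11 = 99/11 = 9, a_6 = floor((24 + 22)/9) = 5.
  m_7 = 9*5 - 22 = 23, d_7 = (583 - 23^2)/9 = 54/9 = 6, a_7 = floor((24 + 23)/6) = 7.
  m_8 = 6*7 - 23 = 19, d_8 = (583 - 19^2)/6 = 222/6 = 37, a_8 = floor((24 + 19)/37) = 1.
  m_9 = 37*1 - 19 = 18, d_9 = (583 - 18^2)/37 = 259/37 = 7, a_9 = floor((24 + 18)/7) = 6.
  m_10 = 7*6 - 18 = 24, d_10 = (583 - 24^2)/7 = 7/7 = 1, a_10 = floor((24 + 24)/1) = 48.
  m_11 = 1*48 - 24 = 24, d_11 = (583 - 24^2)/1 = 7/1 = 7: (m_11, d_11) = (m_1, d_1) = (24, 7), so from here the quotients repeat a_1, ..., a_10; the period length is 10.
So sqrt(583) = [24; (6, 1, 7, 5, 4, 5, 7, 1, 6, 48)] with period length k = 10.
k is even, so the fundamental solution of x^2 - 583y^2 = 1 is (p_{k-1}, q_{k-1}) = (p_9, q_9); compute convergents through index 9.
Convergents (p_i = a_i*p_{i-1} + p_{i-2}, q_i = a_i*q_{i-1} + q_{i-2} with p_{-2}=0, p_{-1}=1, q_{-2}=1, q_{-1}=0):
  i=0: a_0=24, p_0 = 24*1 + 0 = 24, q_0 = 24*0 + 1 = 1.
  i=1: a_1=6, p_1 = 6*24 + 1 = 145, q_1 = 6*1 + 0 = 6.
  i=2: a_2=1, p_2 = 1*145 + 24 = 169, q_2 = 1*6 + 1 = 7.
  i=3: a_3=7, p_3 = 7*169 + 145 = 1328, q_3 = 7*7 + 6 = 55.
  i=4: a_4=5, p_4 = 5*1328 + 169 = 6809, q_4 = 5*55 + 7 = 282.
  i=5: a_5=4, p_5 = 4*6809 + 1328 = 28564, q_5 = 4*282 + 55 = 1183.
  i=6: a_6=5, p_6 = 5*28564 + 6809 = 149629, q_6 = 5*1183 + 282 = 6197.
  i=7: a_7=7, p_7 = 7*149629 + 28564 = 1075967, q_7 = 7*6197 + 1183 = 44562.
  i=8: a_8=1, p_8 = 1*1075967 + 149629 = 1225596, q_8 = 1*44562 + 6197 = 50759.
  i=9: a_9=6, p_9 = 6*1225596 + 1075967 = 8429543, q_9 = 6*50759 + 44562 = 349116.
Check: 8429543^2 - 583*349116^2 = 71057195188849 - 71057195188848 = 1, so (x, y) = (8429543, 349116) solves the equation, and by the theorem it is the least positive solution.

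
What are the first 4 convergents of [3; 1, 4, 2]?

3/1, 4/1, 19/5, 42/11

Using the convergent recurrence p_i = a_i*p_{i-1} + p_{i-2}, q_i = a_i*q_{i-1} + q_{i-2} with p_{-2}=0, p_{-1}=1, q_{-2}=1, q_{-1}=0:
  i=0: a_0=3, p_0 = 3*1 + 0 = 3, q_0 = 3*0 + 1 = 1.
  i=1: a_1=1, p_1 = 1*3 + 1 = 4, q_1 = 1*1 + 0 = 1.
  i=2: a_2=4, p_2 = 4*4 + 3 = 19, q_2 = 4*1 + 1 = 5.
  i=3: a_3=2, p_3 = 2*19 + 4 = 42, q_3 = 2*5 + 1 = 11.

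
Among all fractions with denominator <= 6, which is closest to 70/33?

13/6

Expand x = 70/33 as a continued fraction with the Euclidean algorithm:
  70 = 2*33 + 4, so a_0 = 2.
  33 = 8*4 + 1, so a_1 = 8.
  4 = 4*1 + 0, so a_2 = 4.
so x = [2; 8, 4].
Convergents (p_i = a_i*p_{i-1} + p_{i-2}, q_i = a_i*q_{i-1} + q_{i-2} with p_{-2}=0, p_{-1}=1, q_{-2}=1, q_{-1}=0), until the denominator exceeds 6:
  i=0: a_0=2, p_0 = 2*1 + 0 = 2, q_0 = 2*0 + 1 = 1.
  i=1: a_1=8, p_1 = 8*2 + 1 = 17, q_1 = 8*1 + 0 = 8.
q_1 = 8 > 6, so the last convergent with denominator <= 6 is p_0/q_0 = 2/1.
The closest fraction with denominator <= 6 is either p_0/q_0 or the intermediate fraction (k*p_0 + p_{-1})/(k*q_0 + q_{-1}) with the largest k >= 1 whose denominator stays <= 6; these approach x as k grows, and every other convergent or intermediate fraction in range is farther away.
Largest k: floor((6 - q_{-1})/q_0) = floor((6 - 0)/1) = 6 (using the seeds p_{-1} = 1, q_{-1} = 0).
That gives (6*2 + 1)/(6*1 + 0) = 13/6.
Compare the errors: |x - 2/1| = |70*1 - 2*33|/(33*1) = 4/33, and |x - 13/6| = |70*6 - 13*33|/(33*6) = 9/198.
Cross-multiplying, 9*33 = 297 < 792 = 4*198, so 9/198 is smaller: the intermediate fraction 13/6 is closer to x than 2/1.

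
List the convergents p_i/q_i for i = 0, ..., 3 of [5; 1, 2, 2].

Using the convergent recurrence p_i = a_i*p_{i-1} + p_{i-2}, q_i = a_i*q_{i-1} + q_{i-2} with p_{-2}=0, p_{-1}=1, q_{-2}=1, q_{-1}=0:
  i=0: a_0=5, p_0 = 5*1 + 0 = 5, q_0 = 5*0 + 1 = 1.
  i=1: a_1=1, p_1 = 1*5 + 1 = 6, q_1 = 1*1 + 0 = 1.
  i=2: a_2=2, p_2 = 2*6 + 5 = 17, q_2 = 2*1 + 1 = 3.
  i=3: a_3=2, p_3 = 2*17 + 6 = 40, q_3 = 2*3 + 1 = 7.

5/1, 6/1, 17/3, 40/7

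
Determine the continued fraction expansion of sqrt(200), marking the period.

[14; (7, 28)]

Write x_i = (sqrt(200) + m_i)/d_i with (m_0, d_0) = (0, 1). a_0 = floor(sqrt(200)) = 14, since 14^2 = 196 <= 200 < 225 = 15^2.
Iterate m_{i+1} = d_i*a_i - m_i, d_{i+1} = (200 - m_{i+1}^2)/d_i, a_{i+1} = floor((a_0 + m_{i+1})/d_{i+1}):
  m_1 = 1*14 - 0 = 14, d_1 = (200 - 14^2)/1 = 4/1 = 4, a_1 = floor((14 + 14)/4) = 7.
  m_2 = 4*7 - 14 = 14, d_2 = (200 - 14^2)/4 = 4/4 = 1, a_2 = floor((14 + 14)/1) = 28.
  m_3 = 1*28 - 14 = 14, d_3 = (200 - 14^2)/1 = 4/1 = 4: (m_3, d_3) = (m_1, d_1) = (14, 4), so from here the quotients repeat a_1, a_2; the period length is 2.
Hence the expansion of sqrt(200) is a_0 = 14 followed by the repeating block 7, 28 (period 2).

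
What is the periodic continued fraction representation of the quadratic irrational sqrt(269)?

Write x_i = (sqrt(269) + m_i)/d_i with (m_0, d_0) = (0, 1). a_0 = floor(sqrt(269)) = 16, since 16^2 = 256 <= 269 < 289 = 17^2.
Iterate m_{i+1} = d_i*a_i - m_i, d_{i+1} = (269 - m_{i+1}^2)/d_i, a_{i+1} = floor((a_0 + m_{i+1})/d_{i+1}):
  m_1 = 1*16 - 0 = 16, d_1 = (269 - 16^2)/1 = 13/1 = 13, a_1 = floor((16 + 16)/13) = 2.
  m_2 = 13*2 - 16 = 10, d_2 = (269 - 10^2)/13 = 169/13 = 13, a_2 = floor((16 + 10)/13) = 2.
  m_3 = 13*2 - 10 = 16, d_3 = (269 - 16^2)/13 = 13/13 = 1, a_3 = floor((16 + 16)/1) = 32.
  m_4 = 1*32 - 16 = 16, d_4 = (269 - 16^2)/1 = 13/1 = 13: (m_4, d_4) = (m_1, d_1) = (16, 13), so from here the quotients repeat a_1, ..., a_3; the period length is 3.
Hence the expansion of sqrt(269) is a_0 = 16 followed by the repeating block 2, 2, 32 (period 3).

[16; (2, 2, 32)]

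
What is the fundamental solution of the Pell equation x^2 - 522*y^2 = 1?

(x, y) = (19603, 858)

First expand sqrt(522) as a continued fraction. With x_i = (sqrt(522) + m_i)/d_i and (m_0, d_0) = (0, 1): a_0 = floor(sqrt(522)) = 22, since 22^2 = 484 <= 522 < 529 = 23^2.
Iterate m_{i+1} = d_i*a_i - m_i, d_{i+1} = (522 - m_{i+1}^2)/d_i, a_{i+1} = floor((a_0 + m_{i+1})/d_{i+1}):
  m_1 = 1*22 - 0 = 22, d_1 = (522 - 22^2)/1 = 38/1 = 38, a_1 = floor((22 + 22)/38) = 1.
  m_2 = 38*1 - 22 = 16, d_2 = (522 - 16^2)/38 = 266/38 = 7, a_2 = floor((22 + 16)/7) = 5.
  m_3 = 7*5 - 16 = 19, d_3 = (522 - 19^2)/7 = 161/7 = 23, a_3 = floor((22 + 19)/23) = 1.
  m_4 = 23*1 - 19 = 4, d_4 = (522 - 4^2)/23 = 506/23 = 22, a_4 = floor((22 + 4)/22) = 1.
  m_5 = 22*1 - 4 = 18, d_5 = (522 - 18^2)/22 = 198/22 = 9, a_5 = floor((22 + 18)/9) = 4.
  m_6 = 9*4 - 18 = 18, d_6 = (522 - 18^2)/9 = 198/9 = 22, a_6 = floor((22 + 18)/22) = 1.
  m_7 = 22*1 - 18 = 4, d_7 = (522 - 4^2)/22 = 506/22 = 23, a_7 = floor((22 + 4)/23) = 1.
  m_8 = 23*1 - 4 = 19, d_8 = (522 - 19^2)/23 = 161/23 = 7, a_8 = floor((22 + 19)/7) = 5.
  m_9 = 7*5 - 19 = 16, d_9 = (522 - 16^2)/7 = 266/7 = 38, a_9 = floor((22 + 16)/38) = 1.
  m_10 = 38*1 - 16 = 22, d_10 = (522 - 22^2)/38 = 38/38 = 1, a_10 = floor((22 + 22)/1) = 44.
  m_11 = 1*44 - 22 = 22, d_11 = (522 - 22^2)/1 = 38/1 = 38: (m_11, d_11) = (m_1, d_1) = (22, 38), so from here the quotients repeat a_1, ..., a_10; the period length is 10.
So sqrt(522) = [22; (1, 5, 1, 1, 4, 1, 1, 5, 1, 44)] with period length k = 10.
k is even, so the fundamental solution of x^2 - 522y^2 = 1 is (p_{k-1}, q_{k-1}) = (p_9, q_9); compute convergents through index 9.
Convergents (p_i = a_i*p_{i-1} + p_{i-2}, q_i = a_i*q_{i-1} + q_{i-2} with p_{-2}=0, p_{-1}=1, q_{-2}=1, q_{-1}=0):
  i=0: a_0=22, p_0 = 22*1 + 0 = 22, q_0 = 22*0 + 1 = 1.
  i=1: a_1=1, p_1 = 1*22 + 1 = 23, q_1 = 1*1 + 0 = 1.
  i=2: a_2=5, p_2 = 5*23 + 22 = 137, q_2 = 5*1 + 1 = 6.
  i=3: a_3=1, p_3 = 1*137 + 23 = 160, q_3 = 1*6 + 1 = 7.
  i=4: a_4=1, p_4 = 1*160 + 137 = 297, q_4 = 1*7 + 6 = 13.
  i=5: a_5=4, p_5 = 4*297 + 160 = 1348, q_5 = 4*13 + 7 = 59.
  i=6: a_6=1, p_6 = 1*1348 + 297 = 1645, q_6 = 1*59 + 13 = 72.
  i=7: a_7=1, p_7 = 1*1645 + 1348 = 2993, q_7 = 1*72 + 59 = 131.
  i=8: a_8=5, p_8 = 5*2993 + 1645 = 16610, q_8 = 5*131 + 72 = 727.
  i=9: a_9=1, p_9 = 1*16610 + 2993 = 19603, q_9 = 1*727 + 131 = 858.
Check: 19603^2 - 522*858^2 = 384277609 - 384277608 = 1, so (x, y) = (19603, 858) solves the equation, and by the theorem it is the least positive solution.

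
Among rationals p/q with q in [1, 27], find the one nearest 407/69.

Expand x = 407/69 as a continued fraction with the Euclidean algorithm:
  407 = 5*69 + 62, so a_0 = 5.
  69 = 1*62 + 7, so a_1 = 1.
  62 = 8*7 + 6, so a_2 = 8.
  7 = 1*6 + 1, so a_3 = 1.
  6 = 6*1 + 0, so a_4 = 6.
so x = [5; 1, 8, 1, 6].
Convergents (p_i = a_i*p_{i-1} + p_{i-2}, q_i = a_i*q_{i-1} + q_{i-2} with p_{-2}=0, p_{-1}=1, q_{-2}=1, q_{-1}=0), until the denominator exceeds 27:
  i=0: a_0=5, p_0 = 5*1 + 0 = 5, q_0 = 5*0 + 1 = 1.
  i=1: a_1=1, p_1 = 1*5 + 1 = 6, q_1 = 1*1 + 0 = 1.
  i=2: a_2=8, p_2 = 8*6 + 5 = 53, q_2 = 8*1 + 1 = 9.
  i=3: a_3=1, p_3 = 1*53 + 6 = 59, q_3 = 1*9 + 1 = 10.
  i=4: a_4=6, p_4 = 6*59 + 53 = 407, q_4 = 6*10 + 9 = 69.
q_4 = 69 > 27, so the last convergent with denominator <= 27 is p_3/q_3 = 59/10.
The closest fraction with denominator <= 27 is either p_3/q_3 or the intermediate fraction (k*p_3 + p_2)/(k*q_3 + q_2) with the largest k >= 1 whose denominator stays <= 27; these approach x as k grows, and every other convergent or intermediate fraction in range is farther away.
Largest k: floor((27 - q_2)/q_3) = floor((27 - 9)/10) = 1.
That gives (1*59 + 53)/(1*10 + 9) = 112/19.
Compare the errors: |x - 59/10| = |407*10 - 59*69|/(69*10) = 1/690, and |x - 112/19| = |407*19 - 112*69|/(69*19) = 5/1311.
Cross-multiplying, 1*1311 = 1311 < 3450 = 5*690, so 1/690 is smaller: the convergent 59/10 is closer to x than 112/19.

59/10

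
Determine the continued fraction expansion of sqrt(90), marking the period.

Write x_i = (sqrt(90) + m_i)/d_i with (m_0, d_0) = (0, 1). a_0 = floor(sqrt(90)) = 9, since 9^2 = 81 <= 90 < 100 = 10^2.
Iterate m_{i+1} = d_i*a_i - m_i, d_{i+1} = (90 - m_{i+1}^2)/d_i, a_{i+1} = floor((a_0 + m_{i+1})/d_{i+1}):
  m_1 = 1*9 - 0 = 9, d_1 = (90 - 9^2)/1 = 9/1 = 9, a_1 = floor((9 + 9)/9) = 2.
  m_2 = 9*2 - 9 = 9, d_2 = (90 - 9^2)/9 = 9/9 = 1, a_2 = floor((9 + 9)/1) = 18.
  m_3 = 1*18 - 9 = 9, d_3 = (90 - 9^2)/1 = 9/1 = 9: (m_3, d_3) = (m_1, d_1) = (9, 9), so from here the quotients repeat a_1, a_2; the period length is 2.
Hence the expansion of sqrt(90) is a_0 = 9 followed by the repeating block 2, 18 (period 2).

[9; (2, 18)]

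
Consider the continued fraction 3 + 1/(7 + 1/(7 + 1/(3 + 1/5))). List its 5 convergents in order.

3/1, 22/7, 157/50, 493/157, 2622/835

Using the convergent recurrence p_i = a_i*p_{i-1} + p_{i-2}, q_i = a_i*q_{i-1} + q_{i-2} with p_{-2}=0, p_{-1}=1, q_{-2}=1, q_{-1}=0:
  i=0: a_0=3, p_0 = 3*1 + 0 = 3, q_0 = 3*0 + 1 = 1.
  i=1: a_1=7, p_1 = 7*3 + 1 = 22, q_1 = 7*1 + 0 = 7.
  i=2: a_2=7, p_2 = 7*22 + 3 = 157, q_2 = 7*7 + 1 = 50.
  i=3: a_3=3, p_3 = 3*157 + 22 = 493, q_3 = 3*50 + 7 = 157.
  i=4: a_4=5, p_4 = 5*493 + 157 = 2622, q_4 = 5*157 + 50 = 835.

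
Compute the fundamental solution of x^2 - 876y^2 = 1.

First expand sqrt(876) as a continued fraction. With x_i = (sqrt(876) + m_i)/d_i and (m_0, d_0) = (0, 1): a_0 = floor(sqrt(876)) = 29, since 29^2 = 841 <= 876 < 900 = 30^2.
Iterate m_{i+1} = d_i*a_i - m_i, d_{i+1} = (876 - m_{i+1}^2)/d_i, a_{i+1} = floor((a_0 + m_{i+1})/d_{i+1}):
  m_1 = 1*29 - 0 = 29, d_1 = (876 - 29^2)/1 = 35/1 = 35, a_1 = floor((29 + 29)/35) = 1.
  m_2 = 35*1 - 29 = 6, d_2 = (876 - 6^2)/35 = 840/35 = 24, a_2 = floor((29 + 6)/24) = 1.
  m_3 = 24*1 - 6 = 18, d_3 = (876 - 18^2)/24 = 552/24 = 23, a_3 = floor((29 + 18)/23) = 2.
  m_4 = 23*2 - 18 = 28, d_4 = (876 - 28^2)/23 = 92/23 = 4, a_4 = floor((29 + 28)/4) = 14.
  m_5 = 4*14 - 28 = 28, d_5 = (876 - 28^2)/4 = 92/4 = 23, a_5 = floor((29 + 28)/23) = 2.
  m_6 = 23*2 - 28 = 18, d_6 = (876 - 18^2)/23 = 552/23 = 24, a_6 = floor((29 + 18)/24) = 1.
  m_7 = 24*1 - 18 = 6, d_7 = (876 - 6^2)/24 = 840/24 = 35, a_7 = floor((29 + 6)/35) = 1.
  m_8 = 35*1 - 6 = 29, d_8 = (876 - 29^2)/35 = 35/35 = 1, a_8 = floor((29 + 29)/1) = 58.
  m_9 = 1*58 - 29 = 29, d_9 = (876 - 29^2)/1 = 35/1 = 35: (m_9, d_9) = (m_1, d_1) = (29, 35), so from here the quotients repeat a_1, ..., a_8; the period length is 8.
So sqrt(876) = [29; (1, 1, 2, 14, 2, 1, 1, 58)] with period length k = 8.
k is even, so the fundamental solution of x^2 - 876y^2 = 1 is (p_{k-1}, q_{k-1}) = (p_7, q_7); compute convergents through index 7.
Convergents (p_i = a_i*p_{i-1} + p_{i-2}, q_i = a_i*q_{i-1} + q_{i-2} with p_{-2}=0, p_{-1}=1, q_{-2}=1, q_{-1}=0):
  i=0: a_0=29, p_0 = 29*1 + 0 = 29, q_0 = 29*0 + 1 = 1.
  i=1: a_1=1, p_1 = 1*29 + 1 = 30, q_1 = 1*1 + 0 = 1.
  i=2: a_2=1, p_2 = 1*30 + 29 = 59, q_2 = 1*1 + 1 = 2.
  i=3: a_3=2, p_3 = 2*59 + 30 = 148, q_3 = 2*2 + 1 = 5.
  i=4: a_4=14, p_4 = 14*148 + 59 = 2131, q_4 = 14*5 + 2 = 72.
  i=5: a_5=2, p_5 = 2*2131 + 148 = 4410, q_5 = 2*72 + 5 = 149.
  i=6: a_6=1, p_6 = 1*4410 + 2131 = 6541, q_6 = 1*149 + 72 = 221.
  i=7: a_7=1, p_7 = 1*6541 + 4410 = 10951, q_7 = 1*221 + 149 = 370.
Check: 10951^2 - 876*370^2 = 119924401 - 119924400 = 1, so (x, y) = (10951, 370) solves the equation, and by the theorem it is the least positive solution.

(x, y) = (10951, 370)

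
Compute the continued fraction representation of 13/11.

[1; 5, 2]

Run the Euclidean algorithm on 13 and 11; the successive quotients are the partial quotients a_0, a_1, ... (each step inverts the fractional part left over by the previous one):
  13 = 1*11 + 2, so a_0 = 1.
  11 = 5*2 + 1, so a_1 = 5.
  2 = 2*1 + 0, so a_2 = 2.
The remainder reaches 0 after 3 divisions, so the expansion has 3 partial quotients, read off in order.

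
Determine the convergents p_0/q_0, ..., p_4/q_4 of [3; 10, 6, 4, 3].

3/1, 31/10, 189/61, 787/254, 2550/823

Using the convergent recurrence p_i = a_i*p_{i-1} + p_{i-2}, q_i = a_i*q_{i-1} + q_{i-2} with p_{-2}=0, p_{-1}=1, q_{-2}=1, q_{-1}=0:
  i=0: a_0=3, p_0 = 3*1 + 0 = 3, q_0 = 3*0 + 1 = 1.
  i=1: a_1=10, p_1 = 10*3 + 1 = 31, q_1 = 10*1 + 0 = 10.
  i=2: a_2=6, p_2 = 6*31 + 3 = 189, q_2 = 6*10 + 1 = 61.
  i=3: a_3=4, p_3 = 4*189 + 31 = 787, q_3 = 4*61 + 10 = 254.
  i=4: a_4=3, p_4 = 3*787 + 189 = 2550, q_4 = 3*254 + 61 = 823.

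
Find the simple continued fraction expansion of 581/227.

Run the Euclidean algorithm on 581 and 227; the successive quotients are the partial quotients a_0, a_1, ... (each step inverts the fractional part left over by the previous one):
  581 = 2*227 + 127, so a_0 = 2.
  227 = 1*127 + 100, so a_1 = 1.
  127 = 1*100 + 27, so a_2 = 1.
  100 = 3*27 + 19, so a_3 = 3.
  27 = 1*19 + 8, so a_4 = 1.
  19 = 2*8 + 3, so a_5 = 2.
  8 = 2*3 + 2, so a_6 = 2.
  3 = 1*2 + 1, so a_7 = 1.
  2 = 2*1 + 0, so a_8 = 2.
The remainder reaches 0 after 9 divisions, so the expansion has 9 partial quotients, read off in order.

[2; 1, 1, 3, 1, 2, 2, 1, 2]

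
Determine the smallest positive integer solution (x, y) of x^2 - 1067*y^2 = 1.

(x, y) = (98, 3)

First expand sqrt(1067) as a continued fraction. With x_i = (sqrt(1067) + m_i)/d_i and (m_0, d_0) = (0, 1): a_0 = floor(sqrt(1067)) = 32, since 32^2 = 1024 <= 1067 < 1089 = 33^2.
Iterate m_{i+1} = d_i*a_i - m_i, d_{i+1} = (1067 - m_{i+1}^2)/d_i, a_{i+1} = floor((a_0 + m_{i+1})/d_{i+1}):
  m_1 = 1*32 - 0 = 32, d_1 = (1067 - 32^2)/1 = 43/1 = 43, a_1 = floor((32 + 32)/43) = 1.
  m_2 = 43*1 - 32 = 11, d_2 = (1067 - 11^2)/43 = 946/43 = 22, a_2 = floor((32 + 11)/22) = 1.
  m_3 = 22*1 - 11 = 11, d_3 = (1067 - 11^2)/22 = 946/22 = 43, a_3 = floor((32 + 11)/43) = 1.
  m_4 = 43*1 - 11 = 32, d_4 = (1067 - 32^2)/43 = 43/43 = 1, a_4 = floor((32 + 32)/1) = 64.
  m_5 = 1*64 - 32 = 32, d_5 = (1067 - 32^2)/1 = 43/1 = 43: (m_5, d_5) = (m_1, d_1) = (32, 43), so from here the quotients repeat a_1, ..., a_4; the period length is 4.
So sqrt(1067) = [32; (1, 1, 1, 64)] with period length k = 4.
k is even, so the fundamental solution of x^2 - 1067y^2 = 1 is (p_{k-1}, q_{k-1}) = (p_3, q_3); compute convergents through index 3.
Convergents (p_i = a_i*p_{i-1} + p_{i-2}, q_i = a_i*q_{i-1} + q_{i-2} with p_{-2}=0, p_{-1}=1, q_{-2}=1, q_{-1}=0):
  i=0: a_0=32, p_0 = 32*1 + 0 = 32, q_0 = 32*0 + 1 = 1.
  i=1: a_1=1, p_1 = 1*32 + 1 = 33, q_1 = 1*1 + 0 = 1.
  i=2: a_2=1, p_2 = 1*33 + 32 = 65, q_2 = 1*1 + 1 = 2.
  i=3: a_3=1, p_3 = 1*65 + 33 = 98, q_3 = 1*2 + 1 = 3.
Check: 98^2 - 1067*3^2 = 9604 - 9603 = 1, so (x, y) = (98, 3) solves the equation, and by the theorem it is the least positive solution.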